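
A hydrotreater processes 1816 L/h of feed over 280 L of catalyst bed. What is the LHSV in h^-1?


LHSV = volumetric feed rate / catalyst volume
= 1816 L/h / 280 L
= 6.486 h^-1

6.486 h^-1


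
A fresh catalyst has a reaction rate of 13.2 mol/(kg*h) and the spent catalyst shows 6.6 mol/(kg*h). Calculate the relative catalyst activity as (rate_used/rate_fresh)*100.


Activity (%) = (rate_used / rate_fresh) * 100
rate_used = 6.6, rate_fresh = 13.2
= (6.6 / 13.2) * 100
= 0.5000 * 100 = 50.00

50.00 %


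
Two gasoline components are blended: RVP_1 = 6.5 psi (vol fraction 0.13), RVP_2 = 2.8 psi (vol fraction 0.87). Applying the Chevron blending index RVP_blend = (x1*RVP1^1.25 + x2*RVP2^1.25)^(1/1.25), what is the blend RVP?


Chevron index: RVP_blend = (sum xi*RVPi^1.25)^(1/1.25)
RVP^1.25 terms: 0.13 * 6.5^1.25 + 0.87 * 2.8^1.25 = 4.50036
RVP_blend = 4.50036^(1/1.25) = 3.331

3.331 psi


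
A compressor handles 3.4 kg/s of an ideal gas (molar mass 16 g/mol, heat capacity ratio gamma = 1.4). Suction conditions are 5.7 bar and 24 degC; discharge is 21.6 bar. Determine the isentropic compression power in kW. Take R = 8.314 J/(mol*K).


Isentropic work: W = m*(gamma/(gamma-1))*(R*T1/MW)*((P2/P1)^((gamma-1)/gamma) - 1)
T1 = 24 + 273.15 = 297.15 K
Pressure ratio = 21.6 / 5.7 = 3.78947
Exponent = (1.4 - 1)/1.4 = 0.285714
(P2/P1)^exp - 1 = 3.78947^0.285714 - 1 = 0.463214
W = 3.4 * 1.4 / 0.4 * 8.314 * 297.15 / 16 * 0.463214 = 851.1

851.1 kW


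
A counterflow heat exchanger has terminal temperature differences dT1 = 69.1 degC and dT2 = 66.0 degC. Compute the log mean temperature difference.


LMTD = (dT1 - dT2) / ln(dT1/dT2)
= (69.1 - 66.0) / ln(69.1 / 66.0) = 3.1 / 0.0459 = 67.54

67.54 degC


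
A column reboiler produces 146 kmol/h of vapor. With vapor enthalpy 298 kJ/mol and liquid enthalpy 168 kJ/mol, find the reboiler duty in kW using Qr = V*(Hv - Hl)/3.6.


Qr = 146 * (298 - 168) / 3.6 = 146 * 130 / 3.6 = 5272

5272 kW


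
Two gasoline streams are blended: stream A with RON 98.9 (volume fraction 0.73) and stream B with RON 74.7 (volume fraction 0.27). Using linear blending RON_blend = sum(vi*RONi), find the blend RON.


Linear blending: RON_blend = sum(vi * RONi)
Contribution 1: 0.73 * 98.9 = 72.197
Contribution 2: 0.27 * 74.7 = 20.169
RON_blend = 72.197 + 20.169 = 92.366

92.366


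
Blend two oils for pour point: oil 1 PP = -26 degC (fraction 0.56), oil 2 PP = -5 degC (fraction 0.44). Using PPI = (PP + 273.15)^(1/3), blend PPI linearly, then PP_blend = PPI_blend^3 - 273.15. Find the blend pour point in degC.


PPI_1 = (-26 + 273.15)^(1/3) = 6.275575
PPI_2 = (-5 + 273.15)^(1/3) = 6.448508
PPI_blend = 0.56 * 6.275575 + 0.44 * 6.448508 = 6.351666
PP_blend = 6.351666^3 - 273.15 = 256.2495 - 273.15 = -16.9

-16.9 degC


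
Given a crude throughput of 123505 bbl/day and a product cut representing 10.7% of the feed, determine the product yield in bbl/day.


Crude throughput = 123505 bbl/day
Fraction yield = 10.7%
yield = throughput * fraction / 100
yield = 123505 * 10.7 / 100 = 13215.035

13215.035 bbl/day


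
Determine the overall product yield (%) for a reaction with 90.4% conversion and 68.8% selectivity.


Overall yield = conversion (%) * selectivity (%) / 100
Conversion = 90.4%, Selectivity = 68.8%
Y = 90.4 * 68.8 / 100
= 62.1952 %

62.1952 %


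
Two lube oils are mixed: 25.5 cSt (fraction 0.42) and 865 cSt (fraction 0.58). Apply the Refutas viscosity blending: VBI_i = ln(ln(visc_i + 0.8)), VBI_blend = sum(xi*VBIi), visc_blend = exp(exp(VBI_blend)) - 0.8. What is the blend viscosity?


Refutas method: VBN_i = 14.534*ln(ln(visc_i + 0.8)) + 10.975, blended linearly by mass fraction; since VBN is linear in VBI_i = ln(ln(visc_i + 0.8)) and the fractions sum to 1, blend VBI directly: visc = exp(exp(VBI_blend)) - 0.8
VBI_1 = ln(ln(25.5 + 0.8)) = 1.18466
VBI_2 = ln(ln(865 + 0.8)) = 1.91156
VBI_blend = 0.42 * 1.18466 + 0.58 * 1.91156 = 1.60626
visc_blend = exp(exp(1.60626)) - 0.8 = 145.3

145.3 cSt


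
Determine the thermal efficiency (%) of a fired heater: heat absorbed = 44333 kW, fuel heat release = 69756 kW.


Furnace efficiency = Q_absorbed / Q_fuel * 100
= 44333 / 69756 * 100 = 63.55

63.55 %


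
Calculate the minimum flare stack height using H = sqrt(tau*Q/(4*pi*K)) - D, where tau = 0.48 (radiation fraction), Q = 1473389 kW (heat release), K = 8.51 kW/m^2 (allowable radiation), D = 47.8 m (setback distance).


tau*Q/(4*pi*K) = 0.48 * 1473389 / (4 * pi * 8.51) = 6613.32
sqrt(6613.32) = 81.3223
H = 81.3223 - 47.8 = 33.52

33.52 m


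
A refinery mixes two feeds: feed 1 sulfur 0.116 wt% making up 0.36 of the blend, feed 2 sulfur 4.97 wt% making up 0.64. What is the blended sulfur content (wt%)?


Linear sulfur blending: S_blend = x1*S1 + x2*S2
Contribution 1: 0.36 * 0.116 = 0.04176 wt%
Contribution 2: 0.64 * 4.97 = 3.1808 wt%
S_blend = 0.04176 + 3.1808 = 3.22256

3.22256 wt%


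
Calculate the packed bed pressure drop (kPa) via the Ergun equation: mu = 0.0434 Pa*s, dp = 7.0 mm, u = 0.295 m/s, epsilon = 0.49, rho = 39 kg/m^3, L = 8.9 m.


dp = 7.0 mm = 0.007 m
Viscous term = 150*0.0434*0.295*(1-0.49)^2 / (0.007^2*0.49^3) = 86648.1
Inertial term = 1.75*39*0.295^2*(1-0.49) / (0.007*0.49^3) = 3678.16
dP/L = 86648.1 + 3678.16 = 90326.3 Pa/m
dP = 90326.3 * 8.9 / 1000 = 803.9 kPa

803.9 kPa


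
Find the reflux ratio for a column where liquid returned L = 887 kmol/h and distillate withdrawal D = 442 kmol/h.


Reflux ratio definition: R = L / D (liquid returned / distillate withdrawn)
L = 887 kmol/h, D = 442 kmol/h
R = 887 / 442 = 2.007

2.007


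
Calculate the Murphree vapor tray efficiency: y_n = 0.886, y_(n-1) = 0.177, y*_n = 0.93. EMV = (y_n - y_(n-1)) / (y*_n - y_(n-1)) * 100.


Murphree vapor efficiency: EMV = (y_n - y_(n-1)) / (y*_n - y_(n-1)) * 100
EMV = (0.886 - 0.177) / (0.93 - 0.177) * 100 = 0.709 / 0.753 * 100 = 94.16

94.16 %


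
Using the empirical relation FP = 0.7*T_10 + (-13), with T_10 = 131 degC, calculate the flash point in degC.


FP = 0.7 * 131 + (-13) = 78.7

78.7 degC


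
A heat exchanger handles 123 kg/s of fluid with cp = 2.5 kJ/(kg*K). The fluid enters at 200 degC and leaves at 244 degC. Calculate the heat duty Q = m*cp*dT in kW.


Q = m_dot * cp * delta_T
delta_T = 244 - 200 = 44 K
Q = 123 * 2.5 * 44
= 307.5 * 44
= 13530 kW

13530 kW


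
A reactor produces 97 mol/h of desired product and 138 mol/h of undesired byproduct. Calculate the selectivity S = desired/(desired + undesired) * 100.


Selectivity = desired / (desired + undesired) * 100
Total products = 97 + 138 = 235 mol/h
S = 97 / 235 * 100
= 0.4128 * 100
= 41.28 %

41.28 %


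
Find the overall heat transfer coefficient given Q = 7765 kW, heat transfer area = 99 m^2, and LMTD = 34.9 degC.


From Q = U*A*LMTD, U = Q / (A * LMTD)
U = 7765 / (99 * 34.9) = 7765 / 3455.1 = 2.247

2.247 kW/(m^2*K)


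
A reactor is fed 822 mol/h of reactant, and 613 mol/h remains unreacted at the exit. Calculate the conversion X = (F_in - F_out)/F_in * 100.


X = (F_in - F_out) / F_in * 100
Moles reacted = 822 - 613 = 209
X = 209 / 822 * 100
= 0.2543 * 100
= 25.43 %

25.43 %


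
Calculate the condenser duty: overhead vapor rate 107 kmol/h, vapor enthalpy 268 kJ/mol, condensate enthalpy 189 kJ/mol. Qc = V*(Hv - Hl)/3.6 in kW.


Qc = 107 * (268 - 189) / 3.6 = 107 * 79 / 3.6 = 2348

2348 kW


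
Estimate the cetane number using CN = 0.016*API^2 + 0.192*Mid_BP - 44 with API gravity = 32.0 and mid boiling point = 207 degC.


CN = 0.016 * 32.0^2 + 0.192 * 207 - 44
CN = 16.384 + 39.744 - 44 = 12.128

12.128


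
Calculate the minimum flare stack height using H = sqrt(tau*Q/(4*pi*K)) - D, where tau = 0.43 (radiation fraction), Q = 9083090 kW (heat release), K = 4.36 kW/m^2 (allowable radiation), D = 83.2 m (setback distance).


tau*Q/(4*pi*K) = 0.43 * 9083090 / (4 * pi * 4.36) = 71286.2
sqrt(71286.2) = 266.995
H = 266.995 - 83.2 = 183.8

183.8 m


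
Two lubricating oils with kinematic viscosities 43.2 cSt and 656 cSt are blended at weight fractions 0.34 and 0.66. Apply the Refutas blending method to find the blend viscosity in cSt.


Refutas method: VBN_i = 14.534*ln(ln(visc_i + 0.8)) + 10.975, blended linearly by mass fraction; since VBN is linear in VBI_i = ln(ln(visc_i + 0.8)) and the fractions sum to 1, blend VBI directly: visc = exp(exp(VBI_blend)) - 0.8
VBI_1 = ln(ln(43.2 + 0.8)) = 1.33083
VBI_2 = ln(ln(656 + 0.8)) = 1.86986
VBI_blend = 0.34 * 1.33083 + 0.66 * 1.86986 = 1.68659
visc_blend = exp(exp(1.68659)) - 0.8 = 220.8

220.8 cSt


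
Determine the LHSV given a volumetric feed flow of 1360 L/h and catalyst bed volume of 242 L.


LHSV = volumetric feed rate / catalyst volume
= 1360 L/h / 242 L
= 5.620 h^-1

5.620 h^-1


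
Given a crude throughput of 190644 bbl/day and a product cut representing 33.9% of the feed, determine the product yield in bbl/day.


Crude throughput = 190644 bbl/day
Fraction yield = 33.9%
yield = throughput * fraction / 100
yield = 190644 * 33.9 / 100 = 64628.316

64628.316 bbl/day


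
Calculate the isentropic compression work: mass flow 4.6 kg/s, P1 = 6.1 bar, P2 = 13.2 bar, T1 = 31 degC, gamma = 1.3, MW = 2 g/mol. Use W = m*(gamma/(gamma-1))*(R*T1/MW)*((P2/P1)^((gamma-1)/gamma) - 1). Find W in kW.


Isentropic work: W = m*(gamma/(gamma-1))*(R*T1/MW)*((P2/P1)^((gamma-1)/gamma) - 1)
T1 = 31 + 273.15 = 304.15 K
Pressure ratio = 13.2 / 6.1 = 2.16393
Exponent = (1.3 - 1)/1.3 = 0.230769
(P2/P1)^exp - 1 = 2.16393^0.230769 - 1 = 0.194989
W = 4.6 * 1.3 / 0.3 * 8.314 * 304.15 / 2 * 0.194989 = 4914

4914 kW


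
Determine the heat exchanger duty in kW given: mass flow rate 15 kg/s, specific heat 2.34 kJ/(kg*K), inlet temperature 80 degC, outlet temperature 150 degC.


Q = m_dot * cp * delta_T
delta_T = 150 - 80 = 70 K
Q = 15 * 2.34 * 70
= 35.1 * 70
= 2457 kW

2457 kW


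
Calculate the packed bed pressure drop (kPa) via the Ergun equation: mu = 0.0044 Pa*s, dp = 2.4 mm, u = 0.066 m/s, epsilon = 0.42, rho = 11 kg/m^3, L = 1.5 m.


dp = 2.4 mm = 0.0024 m
Viscous term = 150*0.0044*0.066*(1-0.42)^2 / (0.0024^2*0.42^3) = 34337.9
Inertial term = 1.75*11*0.066^2*(1-0.42) / (0.0024*0.42^3) = 273.519
dP/L = 34337.9 + 273.519 = 34611.4 Pa/m
dP = 34611.4 * 1.5 / 1000 = 51.92 kPa

51.92 kPa


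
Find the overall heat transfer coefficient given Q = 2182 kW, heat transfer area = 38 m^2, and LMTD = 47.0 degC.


From Q = U*A*LMTD, U = Q / (A * LMTD)
U = 2182 / (38 * 47.0) = 2182 / 1786 = 1.222

1.222 kW/(m^2*K)


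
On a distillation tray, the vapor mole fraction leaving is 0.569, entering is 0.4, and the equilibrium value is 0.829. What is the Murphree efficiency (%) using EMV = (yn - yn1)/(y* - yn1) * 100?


Murphree vapor efficiency: EMV = (y_n - y_(n-1)) / (y*_n - y_(n-1)) * 100
EMV = (0.569 - 0.4) / (0.829 - 0.4) * 100 = 0.169 / 0.429 * 100 = 39.39

39.39 %


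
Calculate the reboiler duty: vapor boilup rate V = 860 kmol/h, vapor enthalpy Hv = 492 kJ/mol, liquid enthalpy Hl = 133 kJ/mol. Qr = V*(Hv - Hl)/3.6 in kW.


Qr = 860 * (492 - 133) / 3.6 = 860 * 359 / 3.6 = 85760

85760 kW


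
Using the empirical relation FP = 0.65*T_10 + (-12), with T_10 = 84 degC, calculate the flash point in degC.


FP = 0.65 * 84 + (-12) = 42.6

42.6 degC


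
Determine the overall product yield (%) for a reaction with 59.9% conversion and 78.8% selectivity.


Overall yield = conversion (%) * selectivity (%) / 100
Conversion = 59.9%, Selectivity = 78.8%
Y = 59.9 * 78.8 / 100
= 47.2012 %

47.2012 %


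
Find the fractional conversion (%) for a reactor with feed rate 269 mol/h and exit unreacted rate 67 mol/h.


X = (F_in - F_out) / F_in * 100
Moles reacted = 269 - 67 = 202
X = 202 / 269 * 100
= 0.7509 * 100
= 75.09 %

75.09 %


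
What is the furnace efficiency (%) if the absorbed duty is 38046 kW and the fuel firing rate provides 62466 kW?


Furnace efficiency = Q_absorbed / Q_fuel * 100
= 38046 / 62466 * 100 = 60.91

60.91 %


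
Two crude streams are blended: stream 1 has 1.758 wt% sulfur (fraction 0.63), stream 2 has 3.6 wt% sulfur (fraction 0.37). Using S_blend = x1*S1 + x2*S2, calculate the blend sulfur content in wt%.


Linear sulfur blending: S_blend = x1*S1 + x2*S2
Contribution 1: 0.63 * 1.758 = 1.10754 wt%
Contribution 2: 0.37 * 3.6 = 1.332 wt%
S_blend = 1.10754 + 1.332 = 2.43954

2.43954 wt%


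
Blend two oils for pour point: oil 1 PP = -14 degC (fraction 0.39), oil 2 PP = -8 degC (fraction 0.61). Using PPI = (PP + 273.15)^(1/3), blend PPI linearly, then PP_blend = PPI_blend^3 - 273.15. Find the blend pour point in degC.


PPI_1 = (-14 + 273.15)^(1/3) = 6.375541
PPI_2 = (-8 + 273.15)^(1/3) = 6.42437
PPI_blend = 0.39 * 6.375541 + 0.61 * 6.42437 = 6.405327
PP_blend = 6.405327^3 - 273.15 = 262.7991 - 273.15 = -10.35

-10.35 degC


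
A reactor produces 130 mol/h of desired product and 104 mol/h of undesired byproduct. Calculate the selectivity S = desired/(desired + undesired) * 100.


Selectivity = desired / (desired + undesired) * 100
Total products = 130 + 104 = 234 mol/h
S = 130 / 234 * 100
= 0.5556 * 100
= 55.56 %

55.56 %


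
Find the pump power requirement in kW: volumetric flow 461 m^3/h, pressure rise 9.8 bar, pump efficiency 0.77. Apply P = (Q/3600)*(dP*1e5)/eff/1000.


Q = 461 / 3600 = 0.128056 m^3/s
P = 0.128056 * (9.8 * 1e5) / 0.77 / 1000 = 163.0

163.0 kW


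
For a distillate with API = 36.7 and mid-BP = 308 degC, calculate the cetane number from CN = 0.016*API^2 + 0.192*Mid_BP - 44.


CN = 0.016 * 36.7^2 + 0.192 * 308 - 44
CN = 21.55024 + 59.136 - 44 = 36.68624

36.68624


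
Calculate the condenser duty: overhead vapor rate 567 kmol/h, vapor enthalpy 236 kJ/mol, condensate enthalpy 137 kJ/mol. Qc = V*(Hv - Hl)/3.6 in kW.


Qc = 567 * (236 - 137) / 3.6 = 567 * 99 / 3.6 = 15590

15590 kW


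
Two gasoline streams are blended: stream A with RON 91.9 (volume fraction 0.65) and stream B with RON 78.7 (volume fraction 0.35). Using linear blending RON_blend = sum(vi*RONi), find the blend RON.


Linear blending: RON_blend = sum(vi * RONi)
Contribution 1: 0.65 * 91.9 = 59.735
Contribution 2: 0.35 * 78.7 = 27.545
RON_blend = 59.735 + 27.545 = 87.28

87.28


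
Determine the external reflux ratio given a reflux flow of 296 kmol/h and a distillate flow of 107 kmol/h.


Reflux ratio definition: R = L / D (liquid returned / distillate withdrawn)
L = 296 kmol/h, D = 107 kmol/h
R = 296 / 107 = 2.766

2.766


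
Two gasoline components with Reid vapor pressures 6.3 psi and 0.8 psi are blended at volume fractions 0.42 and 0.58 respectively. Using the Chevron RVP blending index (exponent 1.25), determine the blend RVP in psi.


Chevron index: RVP_blend = (sum xi*RVPi^1.25)^(1/1.25)
RVP^1.25 terms: 0.42 * 6.3^1.25 + 0.58 * 0.8^1.25 = 4.63086
RVP_blend = 4.63086^(1/1.25) = 3.408

3.408 psi


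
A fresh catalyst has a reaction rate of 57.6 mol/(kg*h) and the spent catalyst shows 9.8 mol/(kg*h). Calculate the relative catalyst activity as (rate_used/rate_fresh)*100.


Activity (%) = (rate_used / rate_fresh) * 100
rate_used = 9.8, rate_fresh = 57.6
= (9.8 / 57.6) * 100
= 0.1701 * 100 = 17.01

17.01 %


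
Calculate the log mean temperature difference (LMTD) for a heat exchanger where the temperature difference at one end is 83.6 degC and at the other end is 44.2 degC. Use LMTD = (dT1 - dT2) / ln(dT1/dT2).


LMTD = (dT1 - dT2) / ln(dT1/dT2)
= (83.6 - 44.2) / ln(83.6 / 44.2) = 39.4 / 0.637319 = 61.82

61.82 degC


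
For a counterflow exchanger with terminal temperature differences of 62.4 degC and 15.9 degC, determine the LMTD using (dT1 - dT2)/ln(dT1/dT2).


LMTD = (dT1 - dT2) / ln(dT1/dT2)
= (62.4 - 15.9) / ln(62.4 / 15.9) = 46.5 / 1.36725 = 34.01

34.01 degC


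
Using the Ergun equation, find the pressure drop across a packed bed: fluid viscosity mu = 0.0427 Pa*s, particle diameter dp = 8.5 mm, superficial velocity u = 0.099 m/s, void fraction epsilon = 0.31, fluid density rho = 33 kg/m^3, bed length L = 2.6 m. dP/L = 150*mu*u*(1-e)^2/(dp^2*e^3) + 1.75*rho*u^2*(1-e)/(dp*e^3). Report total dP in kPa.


dp = 8.5 mm = 0.0085 m
Viscous term = 150*0.0427*0.099*(1-0.31)^2 / (0.0085^2*0.31^3) = 140259
Inertial term = 1.75*33*0.099^2*(1-0.31) / (0.0085*0.31^3) = 1542.3
dP/L = 140259 + 1542.3 = 141801 Pa/m
dP = 141801 * 2.6 / 1000 = 368.7 kPa

368.7 kPa


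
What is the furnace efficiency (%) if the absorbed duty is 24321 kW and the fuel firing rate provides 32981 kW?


Furnace efficiency = Q_absorbed / Q_fuel * 100
= 24321 / 32981 * 100 = 73.74

73.74 %


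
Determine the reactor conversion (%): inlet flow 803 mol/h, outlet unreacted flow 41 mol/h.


X = (F_in - F_out) / F_in * 100
Moles reacted = 803 - 41 = 762
X = 762 / 803 * 100
= 0.9489 * 100
= 94.89 %

94.89 %


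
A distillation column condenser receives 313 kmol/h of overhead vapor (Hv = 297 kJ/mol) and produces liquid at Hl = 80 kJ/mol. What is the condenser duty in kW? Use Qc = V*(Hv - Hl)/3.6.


Qc = 313 * (297 - 80) / 3.6 = 313 * 217 / 3.6 = 18870

18870 kW


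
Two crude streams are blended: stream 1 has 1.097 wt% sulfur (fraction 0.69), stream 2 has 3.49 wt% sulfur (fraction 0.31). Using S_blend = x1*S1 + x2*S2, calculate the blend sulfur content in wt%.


Linear sulfur blending: S_blend = x1*S1 + x2*S2
Contribution 1: 0.69 * 1.097 = 0.75693 wt%
Contribution 2: 0.31 * 3.49 = 1.0819 wt%
S_blend = 0.75693 + 1.0819 = 1.83883

1.83883 wt%


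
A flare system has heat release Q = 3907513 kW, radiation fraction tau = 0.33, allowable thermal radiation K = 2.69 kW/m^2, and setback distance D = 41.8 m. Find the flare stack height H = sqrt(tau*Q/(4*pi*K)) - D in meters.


tau*Q/(4*pi*K) = 0.33 * 3907513 / (4 * pi * 2.69) = 38146.3
sqrt(38146.3) = 195.311
H = 195.311 - 41.8 = 153.5

153.5 m


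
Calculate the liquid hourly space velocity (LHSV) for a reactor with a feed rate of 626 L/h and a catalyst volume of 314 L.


LHSV = volumetric feed rate / catalyst volume
= 626 L/h / 314 L
= 1.994 h^-1

1.994 h^-1


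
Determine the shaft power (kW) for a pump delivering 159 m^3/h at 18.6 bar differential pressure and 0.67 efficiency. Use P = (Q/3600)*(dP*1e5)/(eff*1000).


Q = 159 / 3600 = 0.0441667 m^3/s
P = 0.0441667 * (18.6 * 1e5) / 0.67 / 1000 = 122.6

122.6 kW


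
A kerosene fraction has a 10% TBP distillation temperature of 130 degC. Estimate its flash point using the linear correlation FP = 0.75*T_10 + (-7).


FP = 0.75 * 130 + (-7) = 90.5

90.5 degC


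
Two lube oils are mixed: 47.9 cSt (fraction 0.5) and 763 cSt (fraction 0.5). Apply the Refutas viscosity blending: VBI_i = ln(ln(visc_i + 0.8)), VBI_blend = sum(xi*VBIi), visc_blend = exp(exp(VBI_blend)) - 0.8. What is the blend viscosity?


Refutas method: VBN_i = 14.534*ln(ln(visc_i + 0.8)) + 10.975, blended linearly by mass fraction; since VBN is linear in VBI_i = ln(ln(visc_i + 0.8)) and the fractions sum to 1, blend VBI directly: visc = exp(exp(VBI_blend)) - 0.8
VBI_1 = ln(ln(47.9 + 0.8)) = 1.3573
VBI_2 = ln(ln(763 + 0.8)) = 1.89286
VBI_blend = 0.5 * 1.3573 + 0.5 * 1.89286 = 1.62508
visc_blend = exp(exp(1.62508)) - 0.8 = 159.8

159.8 cSt


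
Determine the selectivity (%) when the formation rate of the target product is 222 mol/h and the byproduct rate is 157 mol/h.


Selectivity = desired / (desired + undesired) * 100
Total products = 222 + 157 = 379 mol/h
S = 222 / 379 * 100
= 0.5858 * 100
= 58.58 %

58.58 %


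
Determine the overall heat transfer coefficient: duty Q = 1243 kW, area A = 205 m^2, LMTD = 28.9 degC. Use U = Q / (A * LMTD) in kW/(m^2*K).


From Q = U*A*LMTD, U = Q / (A * LMTD)
U = 1243 / (205 * 28.9) = 1243 / 5924.5 = 0.2098

0.2098 kW/(m^2*K)


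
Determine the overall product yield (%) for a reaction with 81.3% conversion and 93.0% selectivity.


Overall yield = conversion (%) * selectivity (%) / 100
Conversion = 81.3%, Selectivity = 93.0%
Y = 81.3 * 93.0 / 100
= 75.609 %

75.609 %


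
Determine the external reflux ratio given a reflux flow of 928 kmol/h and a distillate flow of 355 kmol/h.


Reflux ratio definition: R = L / D (liquid returned / distillate withdrawn)
L = 928 kmol/h, D = 355 kmol/h
R = 928 / 355 = 2.614

2.614


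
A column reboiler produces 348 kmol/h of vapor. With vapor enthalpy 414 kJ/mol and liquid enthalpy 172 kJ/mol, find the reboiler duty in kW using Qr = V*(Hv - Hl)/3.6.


Qr = 348 * (414 - 172) / 3.6 = 348 * 242 / 3.6 = 23390

23390 kW


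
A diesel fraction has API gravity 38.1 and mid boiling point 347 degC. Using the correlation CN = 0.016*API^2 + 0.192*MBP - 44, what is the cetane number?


CN = 0.016 * 38.1^2 + 0.192 * 347 - 44
CN = 23.22576 + 66.624 - 44 = 45.84976

45.84976


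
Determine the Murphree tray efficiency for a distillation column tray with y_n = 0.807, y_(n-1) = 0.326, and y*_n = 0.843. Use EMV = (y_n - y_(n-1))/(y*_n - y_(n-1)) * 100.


Murphree vapor efficiency: EMV = (y_n - y_(n-1)) / (y*_n - y_(n-1)) * 100
EMV = (0.807 - 0.326) / (0.843 - 0.326) * 100 = 0.481 / 0.517 * 100 = 93.04

93.04 %


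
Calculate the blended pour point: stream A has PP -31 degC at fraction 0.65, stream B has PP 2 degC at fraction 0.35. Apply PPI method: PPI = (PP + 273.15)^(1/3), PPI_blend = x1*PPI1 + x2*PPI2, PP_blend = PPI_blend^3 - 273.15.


PPI_1 = (-31 + 273.15)^(1/3) = 6.232967
PPI_2 = (2 + 273.15)^(1/3) = 6.504139
PPI_blend = 0.65 * 6.232967 + 0.35 * 6.504139 = 6.327877
PP_blend = 6.327877^3 - 273.15 = 253.381 - 273.15 = -19.77

-19.77 degC


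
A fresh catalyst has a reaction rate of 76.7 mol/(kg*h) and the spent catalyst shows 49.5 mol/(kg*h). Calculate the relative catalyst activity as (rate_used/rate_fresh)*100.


Activity (%) = (rate_used / rate_fresh) * 100
rate_used = 49.5, rate_fresh = 76.7
= (49.5 / 76.7) * 100
= 0.6454 * 100 = 64.54

64.54 %


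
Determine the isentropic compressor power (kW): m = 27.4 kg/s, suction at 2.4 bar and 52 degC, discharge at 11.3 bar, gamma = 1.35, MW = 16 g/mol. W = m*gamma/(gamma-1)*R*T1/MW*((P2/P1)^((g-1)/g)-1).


Isentropic work: W = m*(gamma/(gamma-1))*(R*T1/MW)*((P2/P1)^((gamma-1)/gamma) - 1)
T1 = 52 + 273.15 = 325.15 K
Pressure ratio = 11.3 / 2.4 = 4.70833
Exponent = (1.35 - 1)/1.35 = 0.259259
(P2/P1)^exp - 1 = 4.70833^0.259259 - 1 = 0.494331
W = 27.4 * 1.35 / 0.35 * 8.314 * 325.15 / 16 * 0.494331 = 8827

8827 kW


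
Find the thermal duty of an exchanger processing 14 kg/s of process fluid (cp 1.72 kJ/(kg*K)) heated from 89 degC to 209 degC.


Q = m_dot * cp * delta_T
delta_T = 209 - 89 = 120 K
Q = 14 * 1.72 * 120
= 24.08 * 120
= 2889.6 kW

2889.6 kW


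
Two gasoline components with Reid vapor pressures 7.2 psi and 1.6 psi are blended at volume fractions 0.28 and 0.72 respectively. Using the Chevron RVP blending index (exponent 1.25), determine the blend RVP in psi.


Chevron index: RVP_blend = (sum xi*RVPi^1.25)^(1/1.25)
RVP^1.25 terms: 0.28 * 7.2^1.25 + 0.72 * 1.6^1.25 = 4.59799
RVP_blend = 4.59799^(1/1.25) = 3.389

3.389 psi


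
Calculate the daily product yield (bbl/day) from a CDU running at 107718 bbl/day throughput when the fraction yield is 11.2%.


Crude throughput = 107718 bbl/day
Fraction yield = 11.2%
yield = throughput * fraction / 100
yield = 107718 * 11.2 / 100 = 12064.416

12064.416 bbl/day


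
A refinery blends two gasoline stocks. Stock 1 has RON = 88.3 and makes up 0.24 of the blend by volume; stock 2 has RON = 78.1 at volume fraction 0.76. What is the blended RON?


Linear blending: RON_blend = sum(vi * RONi)
Contribution 1: 0.24 * 88.3 = 21.192
Contribution 2: 0.76 * 78.1 = 59.356
RON_blend = 21.192 + 59.356 = 80.548

80.548


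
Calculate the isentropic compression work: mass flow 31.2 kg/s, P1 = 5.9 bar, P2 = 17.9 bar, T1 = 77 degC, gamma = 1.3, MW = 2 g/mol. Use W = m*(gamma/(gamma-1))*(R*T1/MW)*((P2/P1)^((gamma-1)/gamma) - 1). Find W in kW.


Isentropic work: W = m*(gamma/(gamma-1))*(R*T1/MW)*((P2/P1)^((gamma-1)/gamma) - 1)
T1 = 77 + 273.15 = 350.15 K
Pressure ratio = 17.9 / 5.9 = 3.0339
Exponent = (1.3 - 1)/1.3 = 0.230769
(P2/P1)^exp - 1 = 3.0339^0.230769 - 1 = 0.291906
W = 31.2 * 1.3 / 0.3 * 8.314 * 350.15 / 2 * 0.291906 = 57450

57450 kW


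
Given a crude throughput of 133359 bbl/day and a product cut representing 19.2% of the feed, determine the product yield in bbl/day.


Crude throughput = 133359 bbl/day
Fraction yield = 19.2%
yield = throughput * fraction / 100
yield = 133359 * 19.2 / 100 = 25604.928

25604.928 bbl/day


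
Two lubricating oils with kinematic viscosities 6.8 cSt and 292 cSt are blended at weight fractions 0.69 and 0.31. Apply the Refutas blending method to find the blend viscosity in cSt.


Refutas method: VBN_i = 14.534*ln(ln(visc_i + 0.8)) + 10.975, blended linearly by mass fraction; since VBN is linear in VBI_i = ln(ln(visc_i + 0.8)) and the fractions sum to 1, blend VBI directly: visc = exp(exp(VBI_blend)) - 0.8
VBI_1 = ln(ln(6.8 + 0.8)) = 0.707123
VBI_2 = ln(ln(292 + 0.8)) = 1.73686
VBI_blend = 0.69 * 0.707123 + 0.31 * 1.73686 = 1.02634
visc_blend = exp(exp(1.02634)) - 0.8 = 15.49

15.49 cSt


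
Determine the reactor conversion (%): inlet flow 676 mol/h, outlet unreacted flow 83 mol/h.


X = (F_in - F_out) / F_in * 100
Moles reacted = 676 - 83 = 593
X = 593 / 676 * 100
= 0.8772 * 100
= 87.72 %

87.72 %


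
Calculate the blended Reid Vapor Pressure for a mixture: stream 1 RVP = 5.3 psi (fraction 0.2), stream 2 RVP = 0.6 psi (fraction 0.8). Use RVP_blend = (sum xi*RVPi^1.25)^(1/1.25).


Chevron index: RVP_blend = (sum xi*RVPi^1.25)^(1/1.25)
RVP^1.25 terms: 0.2 * 5.3^1.25 + 0.8 * 0.6^1.25 = 2.03078
RVP_blend = 2.03078^(1/1.25) = 1.763

1.763 psi


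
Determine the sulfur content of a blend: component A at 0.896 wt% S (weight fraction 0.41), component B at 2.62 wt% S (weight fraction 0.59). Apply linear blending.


Linear sulfur blending: S_blend = x1*S1 + x2*S2
Contribution 1: 0.41 * 0.896 = 0.36736 wt%
Contribution 2: 0.59 * 2.62 = 1.5458 wt%
S_blend = 0.36736 + 1.5458 = 1.91316

1.91316 wt%


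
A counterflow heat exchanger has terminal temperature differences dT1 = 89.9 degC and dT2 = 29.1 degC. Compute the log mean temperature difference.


LMTD = (dT1 - dT2) / ln(dT1/dT2)
= (89.9 - 29.1) / ln(89.9 / 29.1) = 60.8 / 1.12796 = 53.90

53.90 degC


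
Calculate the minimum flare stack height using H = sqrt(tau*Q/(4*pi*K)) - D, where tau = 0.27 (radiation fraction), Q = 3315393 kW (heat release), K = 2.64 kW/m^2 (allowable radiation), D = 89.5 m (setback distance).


tau*Q/(4*pi*K) = 0.27 * 3315393 / (4 * pi * 2.64) = 26982.7
sqrt(26982.7) = 164.264
H = 164.264 - 89.5 = 74.76

74.76 m


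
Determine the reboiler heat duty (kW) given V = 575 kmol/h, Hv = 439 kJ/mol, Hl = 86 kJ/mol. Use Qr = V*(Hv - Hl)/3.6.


Qr = 575 * (439 - 86) / 3.6 = 575 * 353 / 3.6 = 56380

56380 kW


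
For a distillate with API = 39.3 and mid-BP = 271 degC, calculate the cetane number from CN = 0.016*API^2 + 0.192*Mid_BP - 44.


CN = 0.016 * 39.3^2 + 0.192 * 271 - 44
CN = 24.71184 + 52.032 - 44 = 32.74384

32.74384


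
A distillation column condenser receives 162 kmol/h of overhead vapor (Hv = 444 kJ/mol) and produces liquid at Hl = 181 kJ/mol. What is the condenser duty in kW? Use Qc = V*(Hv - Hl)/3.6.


Qc = 162 * (444 - 181) / 3.6 = 162 * 263 / 3.6 = 11840

11840 kW


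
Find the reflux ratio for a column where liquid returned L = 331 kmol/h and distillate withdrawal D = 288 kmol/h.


Reflux ratio definition: R = L / D (liquid returned / distillate withdrawn)
L = 331 kmol/h, D = 288 kmol/h
R = 331 / 288 = 1.149

1.149


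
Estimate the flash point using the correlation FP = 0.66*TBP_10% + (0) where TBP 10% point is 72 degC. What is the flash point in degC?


FP = 0.66 * 72 + (0) = 47.52

47.52 degC


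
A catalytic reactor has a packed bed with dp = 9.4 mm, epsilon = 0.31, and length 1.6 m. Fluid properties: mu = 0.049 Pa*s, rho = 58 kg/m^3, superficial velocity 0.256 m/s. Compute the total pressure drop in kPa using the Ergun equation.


dp = 9.4 mm = 0.0094 m
Viscous term = 150*0.049*0.256*(1-0.31)^2 / (0.0094^2*0.31^3) = 340318
Inertial term = 1.75*58*0.256^2*(1-0.31) / (0.0094*0.31^3) = 16390.1
dP/L = 340318 + 16390.1 = 356708 Pa/m
dP = 356708 * 1.6 / 1000 = 570.7 kPa

570.7 kPa


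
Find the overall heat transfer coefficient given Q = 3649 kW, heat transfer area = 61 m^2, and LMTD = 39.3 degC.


From Q = U*A*LMTD, U = Q / (A * LMTD)
U = 3649 / (61 * 39.3) = 3649 / 2397.3 = 1.522

1.522 kW/(m^2*K)


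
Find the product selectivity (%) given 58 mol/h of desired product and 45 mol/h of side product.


Selectivity = desired / (desired + undesired) * 100
Total products = 58 + 45 = 103 mol/h
S = 58 / 103 * 100
= 0.5631 * 100
= 56.31 %

56.31 %


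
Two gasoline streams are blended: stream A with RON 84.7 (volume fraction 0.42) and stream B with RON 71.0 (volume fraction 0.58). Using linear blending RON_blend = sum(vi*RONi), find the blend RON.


Linear blending: RON_blend = sum(vi * RONi)
Contribution 1: 0.42 * 84.7 = 35.574
Contribution 2: 0.58 * 71.0 = 41.18
RON_blend = 35.574 + 41.18 = 76.754

76.754


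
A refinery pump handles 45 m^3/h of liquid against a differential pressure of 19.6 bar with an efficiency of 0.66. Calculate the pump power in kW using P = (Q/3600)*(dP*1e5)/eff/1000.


Q = 45 / 3600 = 0.0125 m^3/s
P = 0.0125 * (19.6 * 1e5) / 0.66 / 1000 = 37.12

37.12 kW


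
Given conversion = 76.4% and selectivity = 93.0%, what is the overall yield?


Overall yield = conversion (%) * selectivity (%) / 100
Conversion = 76.4%, Selectivity = 93.0%
Y = 76.4 * 93.0 / 100
= 71.052 %

71.052 %


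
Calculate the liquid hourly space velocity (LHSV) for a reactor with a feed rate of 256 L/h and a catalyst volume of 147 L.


LHSV = volumetric feed rate / catalyst volume
= 256 L/h / 147 L
= 1.741 h^-1

1.741 h^-1


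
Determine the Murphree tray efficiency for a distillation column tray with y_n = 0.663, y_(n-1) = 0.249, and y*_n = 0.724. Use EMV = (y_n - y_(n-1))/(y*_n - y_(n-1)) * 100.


Murphree vapor efficiency: EMV = (y_n - y_(n-1)) / (y*_n - y_(n-1)) * 100
EMV = (0.663 - 0.249) / (0.724 - 0.249) * 100 = 0.414 / 0.475 * 100 = 87.16

87.16 %


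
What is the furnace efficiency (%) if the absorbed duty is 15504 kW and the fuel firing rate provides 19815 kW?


Furnace efficiency = Q_absorbed / Q_fuel * 100
= 15504 / 19815 * 100 = 78.24

78.24 %


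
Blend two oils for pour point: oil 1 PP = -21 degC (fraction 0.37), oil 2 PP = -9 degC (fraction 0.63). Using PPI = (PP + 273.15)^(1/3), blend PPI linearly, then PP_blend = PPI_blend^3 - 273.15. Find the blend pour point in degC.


PPI_1 = (-21 + 273.15)^(1/3) = 6.317613
PPI_2 = (-9 + 273.15)^(1/3) = 6.416283
PPI_blend = 0.37 * 6.317613 + 0.63 * 6.416283 = 6.379775
PP_blend = 6.379775^3 - 273.15 = 259.6666 - 273.15 = -13.48

-13.48 degC


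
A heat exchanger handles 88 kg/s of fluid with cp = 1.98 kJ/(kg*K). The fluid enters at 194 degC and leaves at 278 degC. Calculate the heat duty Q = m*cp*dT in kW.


Q = m_dot * cp * delta_T
delta_T = 278 - 194 = 84 K
Q = 88 * 1.98 * 84
= 174.24 * 84
= 14636.16 kW

14636.16 kW


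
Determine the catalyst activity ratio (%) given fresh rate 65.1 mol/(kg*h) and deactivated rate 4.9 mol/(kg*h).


Activity (%) = (rate_used / rate_fresh) * 100
rate_used = 4.9, rate_fresh = 65.1
= (4.9 / 65.1) * 100
= 0.07527 * 100 = 7.527

7.527 %


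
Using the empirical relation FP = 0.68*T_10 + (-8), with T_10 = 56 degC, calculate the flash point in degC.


FP = 0.68 * 56 + (-8) = 30.08

30.08 degC


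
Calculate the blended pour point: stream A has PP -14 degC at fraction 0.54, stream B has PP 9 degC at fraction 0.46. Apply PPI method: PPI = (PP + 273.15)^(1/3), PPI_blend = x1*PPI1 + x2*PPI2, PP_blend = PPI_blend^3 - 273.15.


PPI_1 = (-14 + 273.15)^(1/3) = 6.375541
PPI_2 = (9 + 273.15)^(1/3) = 6.558835
PPI_blend = 0.54 * 6.375541 + 0.46 * 6.558835 = 6.459856
PP_blend = 6.459856^3 - 273.15 = 269.5681 - 273.15 = -3.58

-3.58 degC


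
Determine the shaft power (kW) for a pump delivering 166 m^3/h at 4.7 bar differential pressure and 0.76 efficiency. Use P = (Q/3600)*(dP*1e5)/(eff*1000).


Q = 166 / 3600 = 0.0461111 m^3/s
P = 0.0461111 * (4.7 * 1e5) / 0.76 / 1000 = 28.52

28.52 kW


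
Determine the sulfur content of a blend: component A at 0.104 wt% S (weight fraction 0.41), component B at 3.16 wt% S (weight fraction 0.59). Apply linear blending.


Linear sulfur blending: S_blend = x1*S1 + x2*S2
Contribution 1: 0.41 * 0.104 = 0.04264 wt%
Contribution 2: 0.59 * 3.16 = 1.8644 wt%
S_blend = 0.04264 + 1.8644 = 1.90704

1.90704 wt%


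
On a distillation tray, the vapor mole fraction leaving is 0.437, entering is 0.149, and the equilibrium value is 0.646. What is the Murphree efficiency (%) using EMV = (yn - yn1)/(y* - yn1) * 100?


Murphree vapor efficiency: EMV = (y_n - y_(n-1)) / (y*_n - y_(n-1)) * 100
EMV = (0.437 - 0.149) / (0.646 - 0.149) * 100 = 0.288 / 0.497 * 100 = 57.95

57.95 %


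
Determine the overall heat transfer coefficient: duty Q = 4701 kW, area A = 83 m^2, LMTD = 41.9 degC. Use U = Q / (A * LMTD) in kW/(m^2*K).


From Q = U*A*LMTD, U = Q / (A * LMTD)
U = 4701 / (83 * 41.9) = 4701 / 3477.7 = 1.352

1.352 kW/(m^2*K)


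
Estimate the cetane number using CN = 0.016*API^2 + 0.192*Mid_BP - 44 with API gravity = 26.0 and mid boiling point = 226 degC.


CN = 0.016 * 26.0^2 + 0.192 * 226 - 44
CN = 10.816 + 43.392 - 44 = 10.208

10.208


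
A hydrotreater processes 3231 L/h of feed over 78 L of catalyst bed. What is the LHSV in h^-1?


LHSV = volumetric feed rate / catalyst volume
= 3231 L/h / 78 L
= 41.42 h^-1

41.42 h^-1


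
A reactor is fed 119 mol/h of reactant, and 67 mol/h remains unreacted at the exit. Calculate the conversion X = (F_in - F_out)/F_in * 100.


X = (F_in - F_out) / F_in * 100
Moles reacted = 119 - 67 = 52
X = 52 / 119 * 100
= 0.4370 * 100
= 43.70 %

43.70 %


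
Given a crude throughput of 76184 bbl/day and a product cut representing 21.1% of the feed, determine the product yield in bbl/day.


Crude throughput = 76184 bbl/day
Fraction yield = 21.1%
yield = throughput * fraction / 100
yield = 76184 * 21.1 / 100 = 16074.824

16074.824 bbl/day


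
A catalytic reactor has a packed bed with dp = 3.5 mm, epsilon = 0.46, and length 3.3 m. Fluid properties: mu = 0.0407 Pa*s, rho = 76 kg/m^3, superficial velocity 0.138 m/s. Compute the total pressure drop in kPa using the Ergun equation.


dp = 3.5 mm = 0.0035 m
Viscous term = 150*0.0407*0.138*(1-0.46)^2 / (0.0035^2*0.46^3) = 206036
Inertial term = 1.75*76*0.138^2*(1-0.46) / (0.0035*0.46^3) = 4014.78
dP/L = 206036 + 4014.78 = 210051 Pa/m
dP = 210051 * 3.3 / 1000 = 693.2 kPa

693.2 kPa


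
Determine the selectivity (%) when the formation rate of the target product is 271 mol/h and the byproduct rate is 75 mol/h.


Selectivity = desired / (desired + undesired) * 100
Total products = 271 + 75 = 346 mol/h
S = 271 / 346 * 100
= 0.7832 * 100
= 78.32 %

78.32 %


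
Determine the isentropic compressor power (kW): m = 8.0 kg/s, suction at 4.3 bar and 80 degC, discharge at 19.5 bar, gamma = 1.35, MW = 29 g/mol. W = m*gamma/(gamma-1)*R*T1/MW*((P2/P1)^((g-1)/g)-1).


Isentropic work: W = m*(gamma/(gamma-1))*(R*T1/MW)*((P2/P1)^((gamma-1)/gamma) - 1)
T1 = 80 + 273.15 = 353.15 K
Pressure ratio = 19.5 / 4.3 = 4.53488
Exponent = (1.35 - 1)/1.35 = 0.259259
(P2/P1)^exp - 1 = 4.53488^0.259259 - 1 = 0.47986
W = 8.0 * 1.35 / 0.35 * 8.314 * 353.15 / 29 * 0.47986 = 1499

1499 kW


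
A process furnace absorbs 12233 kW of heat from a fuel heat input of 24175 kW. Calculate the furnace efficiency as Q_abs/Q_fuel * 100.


Furnace efficiency = Q_absorbed / Q_fuel * 100
= 12233 / 24175 * 100 = 50.60

50.60 %


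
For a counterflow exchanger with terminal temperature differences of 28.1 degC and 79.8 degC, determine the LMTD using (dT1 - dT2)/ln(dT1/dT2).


LMTD = (dT1 - dT2) / ln(dT1/dT2)
= (28.1 - 79.8) / ln(28.1 / 79.8) = -51.7 / -1.04375 = 49.53

49.53 degC


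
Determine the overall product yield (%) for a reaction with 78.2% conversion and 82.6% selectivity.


Overall yield = conversion (%) * selectivity (%) / 100
Conversion = 78.2%, Selectivity = 82.6%
Y = 78.2 * 82.6 / 100
= 64.5932 %

64.5932 %


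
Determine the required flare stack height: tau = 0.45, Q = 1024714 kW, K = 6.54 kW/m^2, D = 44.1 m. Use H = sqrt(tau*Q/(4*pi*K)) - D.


tau*Q/(4*pi*K) = 0.45 * 1024714 / (4 * pi * 6.54) = 5610.84
sqrt(5610.84) = 74.9055
H = 74.9055 - 44.1 = 30.81

30.81 m


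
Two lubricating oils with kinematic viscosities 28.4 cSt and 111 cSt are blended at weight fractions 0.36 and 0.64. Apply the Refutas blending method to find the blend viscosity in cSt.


Refutas method: VBN_i = 14.534*ln(ln(visc_i + 0.8)) + 10.975, blended linearly by mass fraction; since VBN is linear in VBI_i = ln(ln(visc_i + 0.8)) and the fractions sum to 1, blend VBI directly: visc = exp(exp(VBI_blend)) - 0.8
VBI_1 = ln(ln(28.4 + 0.8)) = 1.21615
VBI_2 = ln(ln(111 + 0.8)) = 1.55111
VBI_blend = 0.36 * 1.21615 + 0.64 * 1.55111 = 1.43052
visc_blend = exp(exp(1.43052)) - 0.8 = 64.62

64.62 cSt


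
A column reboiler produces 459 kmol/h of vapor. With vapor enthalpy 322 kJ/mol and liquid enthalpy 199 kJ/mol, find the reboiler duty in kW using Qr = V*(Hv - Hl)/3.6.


Qr = 459 * (322 - 199) / 3.6 = 459 * 123 / 3.6 = 15680

15680 kW


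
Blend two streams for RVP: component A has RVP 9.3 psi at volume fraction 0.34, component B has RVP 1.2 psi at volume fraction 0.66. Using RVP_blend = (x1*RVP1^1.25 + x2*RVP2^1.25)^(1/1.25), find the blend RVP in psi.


Chevron index: RVP_blend = (sum xi*RVPi^1.25)^(1/1.25)
RVP^1.25 terms: 0.34 * 9.3^1.25 + 0.66 * 1.2^1.25 = 6.35076
RVP_blend = 6.35076^(1/1.25) = 4.388

4.388 psi


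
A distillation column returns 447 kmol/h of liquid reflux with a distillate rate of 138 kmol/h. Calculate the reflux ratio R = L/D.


Reflux ratio definition: R = L / D (liquid returned / distillate withdrawn)
L = 447 kmol/h, D = 138 kmol/h
R = 447 / 138 = 3.239

3.239


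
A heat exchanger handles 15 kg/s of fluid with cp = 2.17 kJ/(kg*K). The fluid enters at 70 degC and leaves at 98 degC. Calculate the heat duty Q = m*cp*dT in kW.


Q = m_dot * cp * delta_T
delta_T = 98 - 70 = 28 K
Q = 15 * 2.17 * 28
= 32.55 * 28
= 911.4 kW

911.4 kW


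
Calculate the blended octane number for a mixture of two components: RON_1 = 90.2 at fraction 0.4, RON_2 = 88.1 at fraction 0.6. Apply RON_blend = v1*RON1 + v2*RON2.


Linear blending: RON_blend = sum(vi * RONi)
Contribution 1: 0.4 * 90.2 = 36.08
Contribution 2: 0.6 * 88.1 = 52.86
RON_blend = 36.08 + 52.86 = 88.94

88.94


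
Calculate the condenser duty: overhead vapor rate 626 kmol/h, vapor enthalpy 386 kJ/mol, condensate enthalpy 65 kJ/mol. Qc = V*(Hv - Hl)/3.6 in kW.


Qc = 626 * (386 - 65) / 3.6 = 626 * 321 / 3.6 = 55820

55820 kW


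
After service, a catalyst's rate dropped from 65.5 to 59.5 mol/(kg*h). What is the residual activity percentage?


Activity (%) = (rate_used / rate_fresh) * 100
rate_used = 59.5, rate_fresh = 65.5
= (59.5 / 65.5) * 100
= 0.9084 * 100 = 90.84

90.84 %


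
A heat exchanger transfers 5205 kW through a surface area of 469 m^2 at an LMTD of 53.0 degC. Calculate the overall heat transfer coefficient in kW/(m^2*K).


From Q = U*A*LMTD, U = Q / (A * LMTD)
U = 5205 / (469 * 53.0) = 5205 / 24857 = 0.2094

0.2094 kW/(m^2*K)


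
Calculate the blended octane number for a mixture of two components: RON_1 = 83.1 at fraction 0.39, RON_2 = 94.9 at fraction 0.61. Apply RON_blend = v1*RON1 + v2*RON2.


Linear blending: RON_blend = sum(vi * RONi)
Contribution 1: 0.39 * 83.1 = 32.409
Contribution 2: 0.61 * 94.9 = 57.889
RON_blend = 32.409 + 57.889 = 90.298

90.298


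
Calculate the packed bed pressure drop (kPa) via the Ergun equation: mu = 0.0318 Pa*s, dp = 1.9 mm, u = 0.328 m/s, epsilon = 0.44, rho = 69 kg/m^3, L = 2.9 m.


dp = 1.9 mm = 0.0019 m
Viscous term = 150*0.0318*0.328*(1-0.44)^2 / (0.0019^2*0.44^3) = 1595520
Inertial term = 1.75*69*0.328^2*(1-0.44) / (0.0019*0.44^3) = 44948.1
dP/L = 1595520 + 44948.1 = 1640470 Pa/m
dP = 1640470 * 2.9 / 1000 = 4757 kPa

4757 kPa
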